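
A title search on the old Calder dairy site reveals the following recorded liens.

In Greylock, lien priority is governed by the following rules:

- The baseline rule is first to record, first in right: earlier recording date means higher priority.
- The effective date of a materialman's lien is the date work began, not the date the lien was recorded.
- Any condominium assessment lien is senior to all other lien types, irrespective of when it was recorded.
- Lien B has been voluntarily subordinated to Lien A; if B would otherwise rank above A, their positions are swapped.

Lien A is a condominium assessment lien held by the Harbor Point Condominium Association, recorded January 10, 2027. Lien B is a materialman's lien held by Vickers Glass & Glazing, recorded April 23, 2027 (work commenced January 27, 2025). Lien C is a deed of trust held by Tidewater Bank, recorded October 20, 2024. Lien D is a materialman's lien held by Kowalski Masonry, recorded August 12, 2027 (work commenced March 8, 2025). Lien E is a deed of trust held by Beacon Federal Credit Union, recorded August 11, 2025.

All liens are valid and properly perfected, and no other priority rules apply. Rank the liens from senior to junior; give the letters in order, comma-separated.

A, C, B, D, E

Adjusting effective dates: B is treated as recorded January 27, 2025, the work-commencement date; D relates back to March 8, 2025 (work commenced).
A is a condominium assessment lien, so it outranks all other liens regardless of date.
The other liens, earliest effective date first: C (October 20, 2024), B (January 27, 2025), D (March 8, 2025), E (August 11, 2025).
Since B is not senior to A, the subordination leaves the order unchanged.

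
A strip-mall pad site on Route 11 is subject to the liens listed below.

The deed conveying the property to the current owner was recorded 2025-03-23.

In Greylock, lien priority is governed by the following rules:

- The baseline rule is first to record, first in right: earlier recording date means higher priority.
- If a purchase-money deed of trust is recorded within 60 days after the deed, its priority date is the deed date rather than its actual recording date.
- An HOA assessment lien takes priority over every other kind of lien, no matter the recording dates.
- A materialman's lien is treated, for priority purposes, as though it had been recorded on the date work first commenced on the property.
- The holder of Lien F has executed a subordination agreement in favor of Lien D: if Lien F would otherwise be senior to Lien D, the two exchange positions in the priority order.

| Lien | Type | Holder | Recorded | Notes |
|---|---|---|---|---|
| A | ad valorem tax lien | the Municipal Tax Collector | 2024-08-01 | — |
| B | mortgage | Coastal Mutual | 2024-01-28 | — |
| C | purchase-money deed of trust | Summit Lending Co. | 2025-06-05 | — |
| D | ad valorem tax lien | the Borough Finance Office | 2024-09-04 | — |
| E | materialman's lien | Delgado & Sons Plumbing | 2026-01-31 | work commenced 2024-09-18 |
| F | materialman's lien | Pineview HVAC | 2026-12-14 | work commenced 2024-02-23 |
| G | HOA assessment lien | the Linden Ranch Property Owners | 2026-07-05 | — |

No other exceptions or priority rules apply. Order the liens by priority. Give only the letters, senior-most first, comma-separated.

G, B, D, A, F, E, C

Effective dates after the stated exceptions: C missed the 60-day window (74 days after the deed), so its recording date stands; E is treated as recorded 2024-09-18, the work-commencement date; F relates back to 2024-02-23 (work commenced).
G is an HOA assessment lien, so it outranks all other liens regardless of date.
Ordering the rest by effective date: B (2024-01-28), F (2024-02-23), A (2024-08-01), D (2024-09-04), E (2024-09-18), C (2025-06-05).
Because F would otherwise rank above D, the subordination swaps them.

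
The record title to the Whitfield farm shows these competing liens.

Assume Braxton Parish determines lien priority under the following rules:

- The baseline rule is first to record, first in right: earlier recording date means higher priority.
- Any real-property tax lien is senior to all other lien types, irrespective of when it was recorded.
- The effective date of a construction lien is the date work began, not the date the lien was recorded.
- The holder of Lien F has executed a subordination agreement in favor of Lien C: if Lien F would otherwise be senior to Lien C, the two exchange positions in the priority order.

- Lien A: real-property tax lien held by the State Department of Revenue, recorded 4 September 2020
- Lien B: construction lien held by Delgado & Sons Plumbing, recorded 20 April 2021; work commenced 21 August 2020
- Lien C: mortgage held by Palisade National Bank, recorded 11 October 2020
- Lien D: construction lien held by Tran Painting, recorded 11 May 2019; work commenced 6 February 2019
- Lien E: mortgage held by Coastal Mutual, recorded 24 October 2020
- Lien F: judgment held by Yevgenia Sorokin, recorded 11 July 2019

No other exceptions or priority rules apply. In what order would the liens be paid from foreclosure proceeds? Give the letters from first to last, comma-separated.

Adjusting effective dates: B is treated as recorded 21 August 2020, the work-commencement date; D relates back to 6 February 2019 (work commenced).
A, as a real-property tax lien, has superpriority and ranks first.
Remaining liens by effective date: D (6 February 2019), F (11 July 2019), B (21 August 2020), C (11 October 2020), E (24 October 2020).
The subordination applies — F was senior to C — so F and C swap.

A, D, C, B, F, E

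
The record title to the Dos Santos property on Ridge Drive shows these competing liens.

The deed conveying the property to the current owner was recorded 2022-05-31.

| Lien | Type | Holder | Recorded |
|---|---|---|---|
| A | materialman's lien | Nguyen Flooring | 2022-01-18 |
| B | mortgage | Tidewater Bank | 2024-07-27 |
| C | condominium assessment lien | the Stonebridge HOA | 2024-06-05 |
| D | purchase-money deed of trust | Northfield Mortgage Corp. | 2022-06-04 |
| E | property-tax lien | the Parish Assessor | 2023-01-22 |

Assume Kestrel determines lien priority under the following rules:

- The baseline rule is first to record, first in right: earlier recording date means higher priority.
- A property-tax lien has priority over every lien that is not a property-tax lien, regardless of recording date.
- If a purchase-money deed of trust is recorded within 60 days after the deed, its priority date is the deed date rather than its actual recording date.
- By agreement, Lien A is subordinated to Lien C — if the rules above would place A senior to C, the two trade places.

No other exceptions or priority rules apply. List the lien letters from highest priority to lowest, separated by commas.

E, C, D, A, B

First, effective dates: D relates back to the deed date 2022-05-31.
E, as a property-tax lien, has superpriority and ranks first.
Remaining liens by effective date: A (2022-01-18), D (2022-05-31), C (2024-06-05), B (2024-07-27).
Because A would otherwise rank above C, the subordination swaps them.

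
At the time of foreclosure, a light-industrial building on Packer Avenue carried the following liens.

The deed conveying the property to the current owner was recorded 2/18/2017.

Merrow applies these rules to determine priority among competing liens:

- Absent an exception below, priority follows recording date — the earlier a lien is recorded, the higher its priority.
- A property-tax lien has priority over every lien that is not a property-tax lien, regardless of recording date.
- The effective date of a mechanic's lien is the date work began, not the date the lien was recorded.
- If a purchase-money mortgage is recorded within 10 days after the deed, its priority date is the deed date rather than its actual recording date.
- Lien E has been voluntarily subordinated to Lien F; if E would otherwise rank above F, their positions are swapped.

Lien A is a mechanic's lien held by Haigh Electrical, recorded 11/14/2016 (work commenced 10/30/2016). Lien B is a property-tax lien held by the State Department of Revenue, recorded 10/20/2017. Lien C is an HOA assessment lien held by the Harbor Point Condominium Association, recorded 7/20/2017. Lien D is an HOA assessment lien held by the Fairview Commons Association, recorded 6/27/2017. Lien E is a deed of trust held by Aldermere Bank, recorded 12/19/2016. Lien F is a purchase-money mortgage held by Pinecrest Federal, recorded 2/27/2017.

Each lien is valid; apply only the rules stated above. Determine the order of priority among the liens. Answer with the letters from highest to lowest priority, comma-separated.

First, effective dates: A is treated as recorded 10/30/2016, the work-commencement date; F's effective date is the deed date, 2/18/2017.
B is a property-tax lien, so it outranks all other liens regardless of date.
Remaining liens by effective date: A (10/30/2016), E (12/19/2016), F (2/18/2017), D (6/27/2017), C (7/20/2017).
E is senior to F before the subordination, so the two trade places.

B, A, F, E, D, C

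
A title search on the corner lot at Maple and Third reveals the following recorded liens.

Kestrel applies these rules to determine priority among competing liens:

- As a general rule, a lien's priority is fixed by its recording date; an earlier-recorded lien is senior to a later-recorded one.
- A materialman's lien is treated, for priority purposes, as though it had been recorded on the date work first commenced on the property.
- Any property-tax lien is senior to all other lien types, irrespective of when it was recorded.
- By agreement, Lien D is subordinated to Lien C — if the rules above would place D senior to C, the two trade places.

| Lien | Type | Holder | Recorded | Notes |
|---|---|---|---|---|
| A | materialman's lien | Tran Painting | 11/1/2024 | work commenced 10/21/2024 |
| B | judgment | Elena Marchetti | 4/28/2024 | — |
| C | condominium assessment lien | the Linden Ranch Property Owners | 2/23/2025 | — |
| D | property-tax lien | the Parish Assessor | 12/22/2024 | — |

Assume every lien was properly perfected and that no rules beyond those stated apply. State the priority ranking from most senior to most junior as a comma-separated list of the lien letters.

C, B, A, D

Effective dates after the stated exceptions: A is treated as recorded 10/21/2024, the work-commencement date.
As a property-tax lien, D is senior to every other lien.
Remaining liens by effective date: B (4/28/2024), A (10/21/2024), C (2/23/2025).
The subordination applies — D was senior to C — so D and C swap.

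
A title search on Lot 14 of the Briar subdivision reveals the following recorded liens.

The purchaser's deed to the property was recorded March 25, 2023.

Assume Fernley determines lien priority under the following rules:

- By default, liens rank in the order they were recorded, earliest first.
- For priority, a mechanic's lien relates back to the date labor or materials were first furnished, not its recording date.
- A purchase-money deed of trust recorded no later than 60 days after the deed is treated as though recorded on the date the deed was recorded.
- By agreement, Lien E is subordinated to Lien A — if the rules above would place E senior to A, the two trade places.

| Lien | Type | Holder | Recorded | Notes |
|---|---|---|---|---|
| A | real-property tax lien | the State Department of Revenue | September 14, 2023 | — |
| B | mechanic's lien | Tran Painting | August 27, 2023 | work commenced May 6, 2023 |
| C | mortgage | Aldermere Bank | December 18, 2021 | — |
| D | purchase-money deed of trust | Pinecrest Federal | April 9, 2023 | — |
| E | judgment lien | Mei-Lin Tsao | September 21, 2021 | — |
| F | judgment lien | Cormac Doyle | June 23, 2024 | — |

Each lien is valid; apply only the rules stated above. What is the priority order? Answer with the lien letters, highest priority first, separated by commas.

Adjusting effective dates: B relates back to May 6, 2023 (work commenced); D's effective date is the deed date, March 25, 2023.
By effective date, earliest first: E (September 21, 2021), C (December 18, 2021), D (March 25, 2023), B (May 6, 2023), A (September 14, 2023), F (June 23, 2024).
The subordination applies — E was senior to A — so E and A swap.

A, C, D, B, E, F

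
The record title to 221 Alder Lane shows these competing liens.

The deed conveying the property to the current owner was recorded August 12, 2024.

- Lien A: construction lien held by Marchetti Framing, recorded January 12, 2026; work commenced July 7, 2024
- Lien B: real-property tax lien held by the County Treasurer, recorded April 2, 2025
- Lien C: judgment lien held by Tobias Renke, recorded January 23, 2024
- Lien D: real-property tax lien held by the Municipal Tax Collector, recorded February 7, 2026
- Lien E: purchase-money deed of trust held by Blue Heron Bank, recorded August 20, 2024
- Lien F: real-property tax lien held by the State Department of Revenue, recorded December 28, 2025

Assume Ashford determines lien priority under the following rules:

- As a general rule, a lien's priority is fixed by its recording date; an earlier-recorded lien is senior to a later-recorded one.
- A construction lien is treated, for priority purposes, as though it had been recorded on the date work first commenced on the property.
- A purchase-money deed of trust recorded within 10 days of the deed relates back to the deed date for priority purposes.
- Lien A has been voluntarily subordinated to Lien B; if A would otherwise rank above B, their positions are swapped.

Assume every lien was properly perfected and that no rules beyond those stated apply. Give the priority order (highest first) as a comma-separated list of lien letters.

Effective dates after the stated exceptions: A's effective date is July 7, 2024, when work began; E's effective date is the deed date, August 12, 2024.
By effective date, earliest first: C (January 23, 2024), A (July 7, 2024), E (August 12, 2024), B (April 2, 2025), F (December 28, 2025), D (February 7, 2026).
Because A would otherwise rank above B, the subordination swaps them.

C, B, E, A, F, D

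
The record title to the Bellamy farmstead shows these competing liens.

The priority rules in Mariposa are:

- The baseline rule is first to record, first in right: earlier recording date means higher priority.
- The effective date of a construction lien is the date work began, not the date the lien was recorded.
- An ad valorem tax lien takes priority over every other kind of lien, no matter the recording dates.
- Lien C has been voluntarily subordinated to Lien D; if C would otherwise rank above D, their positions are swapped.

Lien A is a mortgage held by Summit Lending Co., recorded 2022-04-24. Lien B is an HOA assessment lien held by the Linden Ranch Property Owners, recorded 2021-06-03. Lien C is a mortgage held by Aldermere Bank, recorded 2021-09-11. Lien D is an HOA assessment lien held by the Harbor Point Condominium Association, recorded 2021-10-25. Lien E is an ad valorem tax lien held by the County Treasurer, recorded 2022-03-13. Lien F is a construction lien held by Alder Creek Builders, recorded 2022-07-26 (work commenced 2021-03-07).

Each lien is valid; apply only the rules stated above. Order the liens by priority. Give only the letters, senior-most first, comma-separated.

E, F, B, D, C, A

Effective dates after the stated exceptions: F relates back to 2021-03-07 (work commenced).
E is an ad valorem tax lien and takes priority over every other lien.
Among the remaining liens, by effective date: F (2021-03-07), B (2021-06-03), C (2021-09-11), D (2021-10-25), A (2022-04-24).
Because C would otherwise rank above D, the subordination swaps them.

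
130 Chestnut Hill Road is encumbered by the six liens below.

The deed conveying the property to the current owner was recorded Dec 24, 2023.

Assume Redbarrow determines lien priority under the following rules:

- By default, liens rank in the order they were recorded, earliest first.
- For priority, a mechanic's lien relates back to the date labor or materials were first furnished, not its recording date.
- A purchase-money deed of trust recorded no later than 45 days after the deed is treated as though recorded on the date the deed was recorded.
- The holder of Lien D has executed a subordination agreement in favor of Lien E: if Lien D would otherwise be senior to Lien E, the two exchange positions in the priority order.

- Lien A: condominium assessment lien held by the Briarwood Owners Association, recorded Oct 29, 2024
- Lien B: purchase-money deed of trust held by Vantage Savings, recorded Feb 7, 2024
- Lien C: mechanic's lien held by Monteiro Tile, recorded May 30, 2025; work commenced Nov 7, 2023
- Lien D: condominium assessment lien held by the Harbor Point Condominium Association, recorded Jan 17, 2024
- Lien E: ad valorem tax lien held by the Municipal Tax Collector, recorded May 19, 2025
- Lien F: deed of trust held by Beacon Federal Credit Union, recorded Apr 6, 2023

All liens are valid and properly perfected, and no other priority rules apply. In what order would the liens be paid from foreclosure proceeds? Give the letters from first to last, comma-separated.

First, effective dates: B's effective date is the deed date, Dec 24, 2023; C's effective date is Nov 7, 2023, when work began.
By effective date: F (Apr 6, 2023), C (Nov 7, 2023), B (Dec 24, 2023), D (Jan 17, 2024), A (Oct 29, 2024), E (May 19, 2025).
D would otherwise be senior to E, so under the subordination agreement D and E exchange positions.

F, C, B, E, A, D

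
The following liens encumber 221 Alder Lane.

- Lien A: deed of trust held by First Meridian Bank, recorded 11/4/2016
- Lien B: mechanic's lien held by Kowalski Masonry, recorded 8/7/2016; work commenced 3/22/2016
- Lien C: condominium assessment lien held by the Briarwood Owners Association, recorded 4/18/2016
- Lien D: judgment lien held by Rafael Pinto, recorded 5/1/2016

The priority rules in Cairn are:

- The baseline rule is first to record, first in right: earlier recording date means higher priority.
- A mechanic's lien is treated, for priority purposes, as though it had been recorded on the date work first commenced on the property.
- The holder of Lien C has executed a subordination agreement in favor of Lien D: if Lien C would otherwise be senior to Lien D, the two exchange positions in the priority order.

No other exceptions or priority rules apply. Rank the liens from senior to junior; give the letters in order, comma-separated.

B, D, C, A

Effective dates: B relates back to 3/22/2016 (work commenced).
By effective date, earliest first: B (3/22/2016), C (4/18/2016), D (5/1/2016), A (11/4/2016).
C is senior to D before the subordination, so the two trade places.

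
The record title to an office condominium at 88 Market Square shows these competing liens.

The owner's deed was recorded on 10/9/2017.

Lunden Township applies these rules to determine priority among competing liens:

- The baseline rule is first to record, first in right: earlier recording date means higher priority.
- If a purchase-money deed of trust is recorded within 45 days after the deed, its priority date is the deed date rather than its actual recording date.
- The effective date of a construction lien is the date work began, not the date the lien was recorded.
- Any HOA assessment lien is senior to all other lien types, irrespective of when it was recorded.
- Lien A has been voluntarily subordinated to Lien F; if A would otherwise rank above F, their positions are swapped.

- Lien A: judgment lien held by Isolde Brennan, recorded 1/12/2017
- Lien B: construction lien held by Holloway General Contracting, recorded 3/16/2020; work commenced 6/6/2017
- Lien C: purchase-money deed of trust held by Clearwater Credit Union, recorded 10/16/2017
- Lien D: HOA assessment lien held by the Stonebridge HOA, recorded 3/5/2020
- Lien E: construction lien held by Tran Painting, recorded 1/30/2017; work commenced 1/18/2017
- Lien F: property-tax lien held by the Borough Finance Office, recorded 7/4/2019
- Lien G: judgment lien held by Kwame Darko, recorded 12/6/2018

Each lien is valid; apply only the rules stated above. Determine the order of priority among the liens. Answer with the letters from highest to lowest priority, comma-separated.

Adjusting effective dates: B's effective date is 6/6/2017, when work began; C's effective date is the deed date, 10/9/2017; E relates back to 1/18/2017 (work commenced).
D is an HOA assessment lien and takes priority over every other lien.
Among the remaining liens, by effective date: A (1/12/2017), E (1/18/2017), B (6/6/2017), C (10/9/2017), G (12/6/2018), F (7/4/2019).
A is senior to F before the subordination, so the two trade places.

D, F, E, B, C, G, A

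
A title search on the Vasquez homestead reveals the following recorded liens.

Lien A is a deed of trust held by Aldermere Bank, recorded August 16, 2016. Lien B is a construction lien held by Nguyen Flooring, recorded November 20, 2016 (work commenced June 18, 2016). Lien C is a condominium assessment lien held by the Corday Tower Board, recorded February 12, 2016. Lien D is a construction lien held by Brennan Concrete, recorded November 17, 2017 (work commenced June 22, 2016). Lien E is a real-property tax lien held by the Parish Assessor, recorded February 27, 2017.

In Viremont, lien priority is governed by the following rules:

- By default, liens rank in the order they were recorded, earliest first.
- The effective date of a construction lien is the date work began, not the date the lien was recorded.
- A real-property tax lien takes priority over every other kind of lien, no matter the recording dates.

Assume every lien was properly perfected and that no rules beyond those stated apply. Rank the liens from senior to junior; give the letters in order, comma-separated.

First, effective dates: B is treated as recorded June 18, 2016, the work-commencement date; D's effective date is June 22, 2016, when work began.
As a real-property tax lien, E is senior to every other lien.
Ordering the rest by effective date: C (February 12, 2016), B (June 18, 2016), D (June 22, 2016), A (August 16, 2016).

E, C, B, D, A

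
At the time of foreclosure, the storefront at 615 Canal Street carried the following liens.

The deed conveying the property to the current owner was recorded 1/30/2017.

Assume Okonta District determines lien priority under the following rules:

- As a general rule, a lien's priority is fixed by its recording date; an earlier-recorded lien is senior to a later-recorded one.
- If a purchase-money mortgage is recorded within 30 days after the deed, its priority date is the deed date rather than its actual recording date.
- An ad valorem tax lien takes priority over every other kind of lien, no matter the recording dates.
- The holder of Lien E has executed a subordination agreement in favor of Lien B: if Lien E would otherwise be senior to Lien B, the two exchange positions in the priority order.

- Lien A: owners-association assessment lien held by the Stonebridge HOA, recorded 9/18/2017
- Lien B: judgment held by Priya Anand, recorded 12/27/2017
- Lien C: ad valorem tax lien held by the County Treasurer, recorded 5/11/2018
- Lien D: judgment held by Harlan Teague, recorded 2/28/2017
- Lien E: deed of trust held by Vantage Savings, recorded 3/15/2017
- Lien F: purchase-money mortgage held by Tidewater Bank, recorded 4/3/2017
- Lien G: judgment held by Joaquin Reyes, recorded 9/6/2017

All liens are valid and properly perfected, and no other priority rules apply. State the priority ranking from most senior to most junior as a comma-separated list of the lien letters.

Effective dates: F was recorded 63 days after the deed — beyond 30 days — so no relation-back applies.
As an ad valorem tax lien, C is senior to every other lien.
Ordering the rest by effective date: D (2/28/2017), E (3/15/2017), F (4/3/2017), G (9/6/2017), A (9/18/2017), B (12/27/2017).
The subordination applies — E was senior to B — so E and B swap.

C, D, B, F, G, A, E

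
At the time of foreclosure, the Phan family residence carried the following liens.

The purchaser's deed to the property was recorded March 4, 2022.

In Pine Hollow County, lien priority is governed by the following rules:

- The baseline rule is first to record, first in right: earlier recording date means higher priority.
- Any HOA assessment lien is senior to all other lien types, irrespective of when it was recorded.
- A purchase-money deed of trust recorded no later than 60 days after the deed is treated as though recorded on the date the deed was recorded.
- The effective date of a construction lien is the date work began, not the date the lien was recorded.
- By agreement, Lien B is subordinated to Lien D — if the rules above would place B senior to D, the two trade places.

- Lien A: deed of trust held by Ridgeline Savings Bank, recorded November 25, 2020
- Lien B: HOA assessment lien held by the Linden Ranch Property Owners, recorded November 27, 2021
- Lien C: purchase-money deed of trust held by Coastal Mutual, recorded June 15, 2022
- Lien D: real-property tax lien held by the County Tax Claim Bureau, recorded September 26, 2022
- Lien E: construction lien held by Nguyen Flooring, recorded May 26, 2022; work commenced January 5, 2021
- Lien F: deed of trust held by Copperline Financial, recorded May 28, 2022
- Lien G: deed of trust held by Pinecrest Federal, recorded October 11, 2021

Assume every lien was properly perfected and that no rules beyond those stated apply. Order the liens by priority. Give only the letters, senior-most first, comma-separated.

D, A, E, G, F, C, B

First, effective dates: C was recorded 103 days after the deed, outside the 60-day window, so it keeps its recording date; E relates back to January 5, 2021 (work commenced).
B is an HOA assessment lien and takes priority over every other lien.
Remaining liens by effective date: A (November 25, 2020), E (January 5, 2021), G (October 11, 2021), F (May 28, 2022), C (June 15, 2022), D (September 26, 2022).
B would otherwise be senior to D, so under the subordination agreement B and D exchange positions.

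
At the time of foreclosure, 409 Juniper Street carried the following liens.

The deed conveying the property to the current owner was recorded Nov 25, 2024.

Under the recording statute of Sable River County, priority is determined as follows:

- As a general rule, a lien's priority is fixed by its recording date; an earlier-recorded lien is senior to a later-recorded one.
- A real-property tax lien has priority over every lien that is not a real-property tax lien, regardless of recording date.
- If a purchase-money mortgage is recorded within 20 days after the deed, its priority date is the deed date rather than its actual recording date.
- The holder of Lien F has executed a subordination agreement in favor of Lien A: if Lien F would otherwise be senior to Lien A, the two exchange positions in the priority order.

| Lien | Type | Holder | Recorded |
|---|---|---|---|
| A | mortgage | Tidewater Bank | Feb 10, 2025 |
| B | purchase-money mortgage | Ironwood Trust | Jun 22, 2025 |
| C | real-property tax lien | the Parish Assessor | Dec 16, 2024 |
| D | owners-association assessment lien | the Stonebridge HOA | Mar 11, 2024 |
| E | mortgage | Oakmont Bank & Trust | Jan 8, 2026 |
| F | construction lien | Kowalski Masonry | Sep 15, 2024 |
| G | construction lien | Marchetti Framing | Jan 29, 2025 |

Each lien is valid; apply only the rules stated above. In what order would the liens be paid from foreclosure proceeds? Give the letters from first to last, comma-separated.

C, D, A, G, F, B, E

Effective dates after the stated exceptions: B was recorded 209 days after the deed — beyond 20 days — so no relation-back applies.
C is a real-property tax lien, so it outranks all other liens regardless of date.
Ordering the rest by effective date: D (Mar 11, 2024), F (Sep 15, 2024), G (Jan 29, 2025), A (Feb 10, 2025), B (Jun 22, 2025), E (Jan 8, 2026).
The subordination applies — F was senior to A — so F and A swap.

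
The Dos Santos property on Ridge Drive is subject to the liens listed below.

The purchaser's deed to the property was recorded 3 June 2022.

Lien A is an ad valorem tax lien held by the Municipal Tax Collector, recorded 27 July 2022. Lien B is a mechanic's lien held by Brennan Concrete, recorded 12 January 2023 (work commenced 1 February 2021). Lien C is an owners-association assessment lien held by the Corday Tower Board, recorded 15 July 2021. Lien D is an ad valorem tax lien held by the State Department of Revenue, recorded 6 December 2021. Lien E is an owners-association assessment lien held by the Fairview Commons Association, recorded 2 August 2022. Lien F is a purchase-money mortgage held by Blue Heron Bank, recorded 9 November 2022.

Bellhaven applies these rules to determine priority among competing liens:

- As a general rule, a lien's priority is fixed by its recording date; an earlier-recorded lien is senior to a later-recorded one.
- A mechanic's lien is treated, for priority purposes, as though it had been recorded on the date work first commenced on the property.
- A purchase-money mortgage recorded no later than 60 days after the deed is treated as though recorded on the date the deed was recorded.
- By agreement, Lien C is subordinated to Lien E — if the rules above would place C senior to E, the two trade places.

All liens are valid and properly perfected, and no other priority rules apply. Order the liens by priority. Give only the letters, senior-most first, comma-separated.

B, E, D, A, C, F

Effective dates: B's effective date is 1 February 2021, when work began; F was recorded 159 days after the deed, outside the 60-day window, so it keeps its recording date.
Sorted by effective date: B (1 February 2021), C (15 July 2021), D (6 December 2021), A (27 July 2022), E (2 August 2022), F (9 November 2022).
Because C would otherwise rank above E, the subordination swaps them.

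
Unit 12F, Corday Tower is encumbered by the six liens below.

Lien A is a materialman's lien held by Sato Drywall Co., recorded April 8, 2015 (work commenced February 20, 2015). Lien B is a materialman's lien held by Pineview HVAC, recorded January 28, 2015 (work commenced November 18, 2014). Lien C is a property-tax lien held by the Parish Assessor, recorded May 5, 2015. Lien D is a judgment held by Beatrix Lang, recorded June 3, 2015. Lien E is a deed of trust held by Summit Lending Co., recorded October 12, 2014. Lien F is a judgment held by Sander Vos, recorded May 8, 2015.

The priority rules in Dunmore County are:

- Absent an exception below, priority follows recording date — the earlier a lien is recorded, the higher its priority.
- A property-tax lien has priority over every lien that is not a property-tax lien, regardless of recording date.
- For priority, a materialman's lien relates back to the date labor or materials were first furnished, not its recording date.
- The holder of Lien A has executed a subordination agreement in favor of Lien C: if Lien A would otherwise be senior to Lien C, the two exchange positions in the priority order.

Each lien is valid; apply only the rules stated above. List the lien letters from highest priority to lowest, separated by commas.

C, E, B, A, F, D

Adjusting effective dates: A is treated as recorded February 20, 2015, the work-commencement date; B is treated as recorded November 18, 2014, the work-commencement date.
As a property-tax lien, C is senior to every other lien.
Remaining liens by effective date: E (October 12, 2014), B (November 18, 2014), A (February 20, 2015), F (May 8, 2015), D (June 3, 2015).
Since A is not senior to C, the subordination leaves the order unchanged.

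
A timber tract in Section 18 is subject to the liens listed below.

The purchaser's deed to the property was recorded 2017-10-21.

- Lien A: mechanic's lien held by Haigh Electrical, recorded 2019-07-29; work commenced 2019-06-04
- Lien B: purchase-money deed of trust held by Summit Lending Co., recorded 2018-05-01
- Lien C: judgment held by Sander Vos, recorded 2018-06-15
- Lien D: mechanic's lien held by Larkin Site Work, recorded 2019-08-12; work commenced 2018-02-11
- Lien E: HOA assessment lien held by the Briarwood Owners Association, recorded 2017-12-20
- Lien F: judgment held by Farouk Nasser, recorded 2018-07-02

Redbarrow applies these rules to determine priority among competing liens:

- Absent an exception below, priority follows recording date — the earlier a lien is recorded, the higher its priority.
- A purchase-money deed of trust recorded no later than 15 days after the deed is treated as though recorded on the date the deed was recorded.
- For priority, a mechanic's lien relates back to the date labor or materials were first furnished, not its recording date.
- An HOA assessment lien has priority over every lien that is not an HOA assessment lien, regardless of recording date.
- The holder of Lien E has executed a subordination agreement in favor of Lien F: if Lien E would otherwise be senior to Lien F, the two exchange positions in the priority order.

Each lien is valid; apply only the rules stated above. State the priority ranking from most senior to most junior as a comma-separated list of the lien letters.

First, effective dates: A's effective date is 2019-06-04, when work began; B was recorded 192 days after the deed — beyond 15 days — so no relation-back applies; D relates back to 2018-02-11 (work commenced).
E, as an HOA assessment lien, has superpriority and ranks first.
Remaining liens by effective date: D (2018-02-11), B (2018-05-01), C (2018-06-15), F (2018-07-02), A (2019-06-04).
The subordination applies — E was senior to F — so E and F swap.

F, D, B, C, E, A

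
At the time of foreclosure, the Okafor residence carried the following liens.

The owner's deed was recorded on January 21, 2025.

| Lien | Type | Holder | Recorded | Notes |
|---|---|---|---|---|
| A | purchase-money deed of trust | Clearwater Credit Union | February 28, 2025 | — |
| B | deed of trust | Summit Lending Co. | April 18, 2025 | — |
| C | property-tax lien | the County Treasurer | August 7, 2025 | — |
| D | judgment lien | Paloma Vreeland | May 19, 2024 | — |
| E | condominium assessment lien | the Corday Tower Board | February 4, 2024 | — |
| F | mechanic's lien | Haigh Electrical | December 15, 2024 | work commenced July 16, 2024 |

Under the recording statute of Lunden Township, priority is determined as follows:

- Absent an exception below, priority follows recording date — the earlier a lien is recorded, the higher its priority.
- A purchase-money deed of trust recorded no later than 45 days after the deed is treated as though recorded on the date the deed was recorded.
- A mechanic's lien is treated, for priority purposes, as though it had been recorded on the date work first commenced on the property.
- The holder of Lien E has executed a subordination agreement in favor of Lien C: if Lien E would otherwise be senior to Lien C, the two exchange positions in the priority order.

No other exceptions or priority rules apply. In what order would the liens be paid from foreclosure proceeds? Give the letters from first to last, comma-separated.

C, D, F, A, B, E

First, effective dates: A's effective date is the deed date, January 21, 2025; F is treated as recorded July 16, 2024, the work-commencement date.
Sorted by effective date: E (February 4, 2024), D (May 19, 2024), F (July 16, 2024), A (January 21, 2025), B (April 18, 2025), C (August 7, 2025).
The subordination applies — E was senior to C — so E and C swap.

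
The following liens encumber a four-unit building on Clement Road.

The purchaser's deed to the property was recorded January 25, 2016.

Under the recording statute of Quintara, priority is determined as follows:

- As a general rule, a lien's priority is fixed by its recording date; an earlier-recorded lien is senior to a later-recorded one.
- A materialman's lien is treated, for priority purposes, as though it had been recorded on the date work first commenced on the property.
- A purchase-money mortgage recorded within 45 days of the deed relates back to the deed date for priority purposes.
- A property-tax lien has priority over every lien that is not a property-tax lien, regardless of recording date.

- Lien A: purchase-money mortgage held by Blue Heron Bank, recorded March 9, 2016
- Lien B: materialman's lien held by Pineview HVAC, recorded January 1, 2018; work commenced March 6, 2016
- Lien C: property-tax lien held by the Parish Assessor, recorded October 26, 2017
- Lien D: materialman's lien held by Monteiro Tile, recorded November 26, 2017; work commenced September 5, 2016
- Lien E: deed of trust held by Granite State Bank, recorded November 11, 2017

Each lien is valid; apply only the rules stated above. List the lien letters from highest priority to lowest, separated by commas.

Effective dates after the stated exceptions: A's effective date is the deed date, January 25, 2016; B relates back to March 6, 2016 (work commenced); D is treated as recorded September 5, 2016, the work-commencement date.
C is a property-tax lien and takes priority over every other lien.
Ordering the rest by effective date: A (January 25, 2016), B (March 6, 2016), D (September 5, 2016), E (November 11, 2017).

C, A, B, D, E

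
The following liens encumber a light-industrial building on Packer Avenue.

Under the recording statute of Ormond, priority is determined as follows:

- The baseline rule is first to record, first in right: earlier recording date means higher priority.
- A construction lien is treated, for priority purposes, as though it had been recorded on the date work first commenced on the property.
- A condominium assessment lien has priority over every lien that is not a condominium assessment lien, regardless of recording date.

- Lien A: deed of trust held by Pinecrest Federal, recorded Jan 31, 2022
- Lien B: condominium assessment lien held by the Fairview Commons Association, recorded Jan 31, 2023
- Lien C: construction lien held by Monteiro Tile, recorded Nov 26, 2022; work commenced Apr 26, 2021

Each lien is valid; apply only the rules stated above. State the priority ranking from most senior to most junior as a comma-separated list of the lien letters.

First, effective dates: C is treated as recorded Apr 26, 2021, the work-commencement date.
B is a condominium assessment lien and takes priority over every other lien.
Remaining liens by effective date: C (Apr 26, 2021), A (Jan 31, 2022).

B, C, A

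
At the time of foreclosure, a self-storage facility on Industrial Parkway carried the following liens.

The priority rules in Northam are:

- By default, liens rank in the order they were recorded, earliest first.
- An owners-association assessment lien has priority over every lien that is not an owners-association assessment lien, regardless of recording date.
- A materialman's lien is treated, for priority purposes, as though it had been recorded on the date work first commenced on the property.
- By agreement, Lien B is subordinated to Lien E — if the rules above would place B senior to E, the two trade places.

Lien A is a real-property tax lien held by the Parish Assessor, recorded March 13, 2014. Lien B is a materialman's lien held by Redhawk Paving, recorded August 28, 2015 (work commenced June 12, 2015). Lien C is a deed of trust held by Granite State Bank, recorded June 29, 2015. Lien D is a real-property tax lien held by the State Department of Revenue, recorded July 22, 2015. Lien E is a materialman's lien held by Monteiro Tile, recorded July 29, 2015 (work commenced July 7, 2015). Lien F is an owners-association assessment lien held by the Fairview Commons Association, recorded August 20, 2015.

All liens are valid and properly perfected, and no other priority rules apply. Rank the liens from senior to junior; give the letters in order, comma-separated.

F, A, E, C, B, D

Effective dates after the stated exceptions: B is treated as recorded June 12, 2015, the work-commencement date; E's effective date is July 7, 2015, when work began.
As an owners-association assessment lien, F is senior to every other lien.
Ordering the rest by effective date: A (March 13, 2014), B (June 12, 2015), C (June 29, 2015), E (July 7, 2015), D (July 22, 2015).
Because B would otherwise rank above E, the subordination swaps them.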